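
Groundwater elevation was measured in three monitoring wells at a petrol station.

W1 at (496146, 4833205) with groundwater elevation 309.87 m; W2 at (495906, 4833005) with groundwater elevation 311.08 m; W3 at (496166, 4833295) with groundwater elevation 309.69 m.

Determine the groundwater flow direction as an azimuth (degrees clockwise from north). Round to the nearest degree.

Differences from W1: to W2 (Δx, Δy, Δh) = (-240, -200, +1.21); to W3 = (20, 90, -0.18).
Solve a·Δx + b·Δy = Δh: det = (-240)·90 − 20·(-200) = -17600.
∂h/∂x = [(+1.21)·90 − (-0.18)·(-200)] / -17600 = -0.004142
∂h/∂y = [(-240)·(-0.18) − 20·(+1.21)] / -17600 = -0.001080
Flow direction (−∇h) has components (+0.004142 E, +0.001080 N).
Azimuth = atan2(E, N) = atan2(+0.004142, +0.001080) = 75.4° ≈ 075°.

075°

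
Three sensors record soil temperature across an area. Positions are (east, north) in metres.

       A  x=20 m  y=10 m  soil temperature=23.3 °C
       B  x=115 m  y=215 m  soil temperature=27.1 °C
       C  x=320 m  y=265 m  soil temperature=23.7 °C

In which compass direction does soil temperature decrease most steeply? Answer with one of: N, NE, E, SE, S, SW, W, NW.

With T = a·x + b·y + c and A as origin, the differences give:
  95·a + 205·b = +3.8
  300·a + 255·b = +0.4
Eliminate b (×255 and ×205, subtract): -37275·a = 887.00 → a = ∂T/∂x = -0.02380
Back-substitute: b = ∂T/∂y = +0.02956.
Steepest decrease is along −∇f = (+0.02380 E, -0.02956 N) → southeast.

SE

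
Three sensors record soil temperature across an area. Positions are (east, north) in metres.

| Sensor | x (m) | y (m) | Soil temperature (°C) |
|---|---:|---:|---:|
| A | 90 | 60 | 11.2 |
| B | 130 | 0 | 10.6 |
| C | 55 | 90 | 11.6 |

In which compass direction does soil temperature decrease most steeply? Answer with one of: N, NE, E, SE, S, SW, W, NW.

Three-point gradient (reference A): Δ to B = (40, -60, -0.6), Δ to C = (-35, 30, +0.4).
∂T/∂x = -0.006667, ∂T/∂y = +0.005556 (det = -900).
Steepest decrease is along −∇f = (+0.006667 E, -0.005556 N) → southeast.

SE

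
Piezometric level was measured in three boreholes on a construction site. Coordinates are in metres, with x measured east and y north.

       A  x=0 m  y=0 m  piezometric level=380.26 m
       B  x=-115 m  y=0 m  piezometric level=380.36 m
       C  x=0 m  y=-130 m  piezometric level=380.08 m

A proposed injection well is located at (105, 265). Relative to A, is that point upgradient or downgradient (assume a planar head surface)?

upgradient

∂h/∂x = (380.36 − 380.26) / (-115 − 0) = -0.0008696
∂h/∂y = (380.08 − 380.26) / (-130 − 0) = +0.001385
Head at (105, 265) = 380.26 + (-0.0008696)·(105) + (+0.001385)·(265) = 380.54 m.
That is higher than the 380.26 m at A, so the point is upgradient.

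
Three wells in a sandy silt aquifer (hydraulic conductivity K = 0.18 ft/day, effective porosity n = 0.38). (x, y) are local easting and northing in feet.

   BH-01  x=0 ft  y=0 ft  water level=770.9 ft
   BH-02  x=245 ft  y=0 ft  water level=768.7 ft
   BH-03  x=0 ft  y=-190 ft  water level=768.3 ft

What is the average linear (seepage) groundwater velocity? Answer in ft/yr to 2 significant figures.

2.8 ft/yr

∂h/∂x = (768.7 − 770.9) / (245 − 0) = -0.008980
∂h/∂y = (768.3 − 770.9) / (-190 − 0) = +0.01368
|∇h| = √(-0.008980² + 0.01368²) = 0.01636
Seepage velocity v = K·i/n = 0.18 × 0.01636 / 0.38 = 0.007749 ft/day = 2.83 ft/yr.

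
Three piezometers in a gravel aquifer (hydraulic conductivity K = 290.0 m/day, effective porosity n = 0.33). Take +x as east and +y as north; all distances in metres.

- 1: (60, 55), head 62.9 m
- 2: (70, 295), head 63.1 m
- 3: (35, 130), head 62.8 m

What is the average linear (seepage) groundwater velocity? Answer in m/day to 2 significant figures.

Differences from 1: to 2 (Δx, Δy, Δh) = (10, 240, +0.2); to 3 = (-25, 75, -0.1).
Determinant of the coordinate differences = 10·75 − (-25)·240 = 6750.
∂h/∂x = [(+0.2)·75 − (-0.1)·240] / 6750 = +0.005778
∂h/∂y = [10·(-0.1) − (-25)·(+0.2)] / 6750 = +0.0005926
|∇h| = √(0.005778² + 0.0005926²) = 0.005808
Seepage velocity v = K·i/n = 290.0 × 0.005808 / 0.33 = 5.104 m/day.

5.1 m/day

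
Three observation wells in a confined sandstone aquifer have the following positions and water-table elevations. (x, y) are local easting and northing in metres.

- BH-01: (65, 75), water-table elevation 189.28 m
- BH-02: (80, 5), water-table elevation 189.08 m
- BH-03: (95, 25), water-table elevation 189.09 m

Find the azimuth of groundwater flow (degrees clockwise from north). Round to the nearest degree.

134°

Three-point gradient (reference BH-01): Δ to BH-02 = (15, -70, -0.20), Δ to BH-03 = (30, -50, -0.19).
∂h/∂x = -0.002444, ∂h/∂y = +0.002333 (det = 1350).
Flow direction (−∇h) has components (+0.002444 E, -0.002333 N).
Azimuth = atan2(E, N) = atan2(+0.002444, -0.002333) = 133.7° ≈ 134°.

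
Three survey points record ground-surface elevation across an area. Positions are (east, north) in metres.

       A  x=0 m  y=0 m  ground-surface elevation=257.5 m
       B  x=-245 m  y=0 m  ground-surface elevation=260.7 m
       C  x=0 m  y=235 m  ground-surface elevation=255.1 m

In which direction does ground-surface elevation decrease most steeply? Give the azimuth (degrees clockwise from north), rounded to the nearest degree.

∂z/∂x = (260.7 − 257.5) / (-245 − 0) = -0.01306
∂z/∂y = (255.1 − 257.5) / (235 − 0) = -0.01021
Steepest decrease is along −∇f: components (+0.01306 E, +0.01021 N).
Azimuth = atan2(+0.01306, +0.01021) = 52.0° ≈ 052°.

052°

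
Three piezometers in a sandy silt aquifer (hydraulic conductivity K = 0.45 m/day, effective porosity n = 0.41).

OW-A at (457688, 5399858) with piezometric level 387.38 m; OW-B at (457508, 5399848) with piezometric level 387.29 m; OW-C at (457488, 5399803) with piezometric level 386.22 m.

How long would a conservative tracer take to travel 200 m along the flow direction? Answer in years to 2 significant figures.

21 years

Taking OW-A as reference: OW-B−OW-A = (-180, -10, -0.09); OW-C−OW-A = (-200, -55, -1.16).
Solve a·Δx + b·Δy = Δh: det = (-180)·(-55) − (-200)·(-10) = 7900.
∂h/∂x = [(-0.09)·(-55) − (-1.16)·(-10)] / 7900 = -0.0008418
∂h/∂y = [(-180)·(-1.16) − (-200)·(-0.09)] / 7900 = +0.02415
|∇h| = √(-0.0008418² + 0.02415²) = 0.02416
Seepage velocity v = K·i/n = 0.45 × 0.02416 / 0.41 = 0.02652 m/day.
t = 200 / 0.02652 = 7541 days = 20.6 years.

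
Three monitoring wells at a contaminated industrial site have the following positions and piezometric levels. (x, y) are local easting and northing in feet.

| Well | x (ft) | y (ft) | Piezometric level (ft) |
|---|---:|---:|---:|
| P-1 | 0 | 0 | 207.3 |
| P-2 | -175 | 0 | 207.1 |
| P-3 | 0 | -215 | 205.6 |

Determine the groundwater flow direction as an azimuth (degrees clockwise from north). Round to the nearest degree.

188°

∂h/∂x = (207.1 − 207.3) / (-175 − 0) = +0.001143
∂h/∂y = (205.6 − 207.3) / (-215 − 0) = +0.007907
Flow direction (−∇h) has components (-0.001143 E, -0.007907 N).
Azimuth = atan2(E, N) = atan2(-0.001143, -0.007907) = 188.2° ≈ 188°.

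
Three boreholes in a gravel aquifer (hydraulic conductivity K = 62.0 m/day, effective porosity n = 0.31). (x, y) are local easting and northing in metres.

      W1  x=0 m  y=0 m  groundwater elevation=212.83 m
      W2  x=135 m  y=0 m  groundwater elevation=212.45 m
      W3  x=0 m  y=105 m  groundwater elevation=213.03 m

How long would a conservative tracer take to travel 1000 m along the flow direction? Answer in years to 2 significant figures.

∂h/∂x = (212.45 − 212.83) / (135 − 0) = -0.002815
∂h/∂y = (213.03 − 212.83) / (105 − 0) = +0.001905
|∇h| = √(-0.002815² + 0.001905²) = 0.003399
Seepage velocity v = K·i/n = 62.0 × 0.003399 / 0.31 = 0.6798 m/day.
t = 1000 / 0.6798 = 1471 days = 4.03 years.

4.0 years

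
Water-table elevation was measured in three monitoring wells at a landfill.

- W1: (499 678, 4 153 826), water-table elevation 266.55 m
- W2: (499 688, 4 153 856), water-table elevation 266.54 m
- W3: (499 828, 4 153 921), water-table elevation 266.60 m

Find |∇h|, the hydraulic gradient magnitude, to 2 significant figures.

With h = a·x + b·y + c and W1 as origin, the differences give:
  10·a + 30·b = -0.01
  150·a + 95·b = +0.05
Eliminate b (×95 and ×30, subtract): -3550·a = -2.450 → a = ∂h/∂x = +0.0006901
Back-substitute: b = ∂h/∂y = -0.0005634.
|∇h| = √(0.0006901² + -0.0005634²) = 0.0008909

0.00089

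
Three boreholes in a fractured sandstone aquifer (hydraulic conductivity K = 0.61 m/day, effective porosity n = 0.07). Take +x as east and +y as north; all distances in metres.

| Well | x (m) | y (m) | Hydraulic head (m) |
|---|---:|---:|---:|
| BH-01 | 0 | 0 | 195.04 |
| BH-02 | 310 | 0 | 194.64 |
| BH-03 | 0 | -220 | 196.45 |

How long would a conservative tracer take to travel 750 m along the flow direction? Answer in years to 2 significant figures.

36 years

∂h/∂x = (194.64 − 195.04) / (310 − 0) = -0.001290
∂h/∂y = (196.45 − 195.04) / (-220 − 0) = -0.006409
|∇h| = √(-0.001290² + -0.006409²) = 0.006538
Seepage velocity v = K·i/n = 0.61 × 0.006538 / 0.07 = 0.05697 m/day.
t = 750 / 0.05697 = 1.316e+04 days = 36 years.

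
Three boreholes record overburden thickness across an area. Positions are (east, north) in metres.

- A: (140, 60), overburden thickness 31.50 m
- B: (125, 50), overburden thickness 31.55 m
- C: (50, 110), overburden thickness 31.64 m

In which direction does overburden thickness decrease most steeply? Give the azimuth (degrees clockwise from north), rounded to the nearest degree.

Differences from A: to B (Δx, Δy, Δh) = (-15, -10, +0.05); to C = (-90, 50, +0.14).
Determinant of the coordinate differences = (-15)·50 − (-90)·(-10) = -1650.
∂d/∂x = [(+0.05)·50 − (+0.14)·(-10)] / -1650 = -0.002364
∂d/∂y = [(-15)·(+0.14) − (-90)·(+0.05)] / -1650 = -0.001455
Steepest decrease is along −∇f: components (+0.002364 E, +0.001455 N).
Azimuth = atan2(+0.002364, +0.001455) = 58.4° ≈ 058°.

058°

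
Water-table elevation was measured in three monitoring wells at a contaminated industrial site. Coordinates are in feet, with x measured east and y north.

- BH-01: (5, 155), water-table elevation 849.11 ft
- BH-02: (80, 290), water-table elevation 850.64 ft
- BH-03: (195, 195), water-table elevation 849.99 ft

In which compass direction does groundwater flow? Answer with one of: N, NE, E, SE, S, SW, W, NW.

Three-point gradient (reference BH-01): Δ to BH-02 = (75, 135, +1.53), Δ to BH-03 = (190, 40, +0.88).
∂h/∂x = +0.002543, ∂h/∂y = +0.009921 (det = -22650).
Flow = −∇h = (-0.002543 east, -0.009921 north), which points south.

S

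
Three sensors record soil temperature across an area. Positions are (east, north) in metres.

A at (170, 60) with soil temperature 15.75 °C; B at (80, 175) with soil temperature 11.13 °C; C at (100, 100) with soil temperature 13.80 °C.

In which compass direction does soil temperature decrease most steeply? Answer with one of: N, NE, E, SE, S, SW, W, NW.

With T = a·x + b·y + c and A as origin, the differences give:
  (-90)·a + 115·b = -4.62
  (-70)·a + 40·b = -1.95
Eliminate b (×40 and ×115, subtract): 4450·a = 39.450 → a = ∂T/∂x = +0.008865
Back-substitute: b = ∂T/∂y = -0.03324.
Steepest decrease is along −∇f = (-0.008865 E, +0.03324 N) → north.

N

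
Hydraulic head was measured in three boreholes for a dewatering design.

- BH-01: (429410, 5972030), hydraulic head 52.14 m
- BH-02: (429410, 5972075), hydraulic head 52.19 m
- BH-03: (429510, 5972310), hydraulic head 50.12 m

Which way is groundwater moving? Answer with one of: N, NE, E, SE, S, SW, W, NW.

E

With h = a·x + b·y + c and BH-01 as origin, the differences give:
  0·a + 45·b = +0.05
  100·a + 280·b = -2.02
Eliminate b (×280 and ×45, subtract): -4500·a = 104.900 → a = ∂h/∂x = -0.02331
Back-substitute: b = ∂h/∂y = +0.001111.
Flow = −∇h = (+0.02331 east, -0.001111 north), which points east.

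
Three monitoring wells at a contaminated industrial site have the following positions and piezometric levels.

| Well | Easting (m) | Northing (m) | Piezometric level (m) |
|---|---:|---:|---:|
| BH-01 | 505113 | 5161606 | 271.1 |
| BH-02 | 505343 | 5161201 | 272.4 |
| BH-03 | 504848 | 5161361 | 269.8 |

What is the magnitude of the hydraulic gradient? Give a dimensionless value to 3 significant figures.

With h = a·x + b·y + c and BH-01 as origin, the differences give:
  230·a + (-405)·b = +1.3
  (-265)·a + (-245)·b = -1.3
Eliminate b (×(-245) and ×(-405), subtract): -163675·a = -845.00 → a = ∂h/∂x = +0.005163
Back-substitute: b = ∂h/∂y = -0.0002780.
|∇h| = √(0.005163² + -0.0002780²) = 0.00517

0.00517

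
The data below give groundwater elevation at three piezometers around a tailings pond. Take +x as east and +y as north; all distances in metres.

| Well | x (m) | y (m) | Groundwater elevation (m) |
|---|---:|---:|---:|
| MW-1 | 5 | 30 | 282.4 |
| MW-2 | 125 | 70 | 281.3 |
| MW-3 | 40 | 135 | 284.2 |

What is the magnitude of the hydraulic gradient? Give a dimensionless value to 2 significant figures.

With h = a·x + b·y + c and MW-1 as origin, the differences give:
  120·a + 40·b = -1.1
  35·a + 105·b = +1.8
Eliminate b (×105 and ×40, subtract): 11200·a = -187.50 → a = ∂h/∂x = -0.01674
Back-substitute: b = ∂h/∂y = +0.02272.
|∇h| = √(-0.01674² + 0.02272²) = 0.02822

0.028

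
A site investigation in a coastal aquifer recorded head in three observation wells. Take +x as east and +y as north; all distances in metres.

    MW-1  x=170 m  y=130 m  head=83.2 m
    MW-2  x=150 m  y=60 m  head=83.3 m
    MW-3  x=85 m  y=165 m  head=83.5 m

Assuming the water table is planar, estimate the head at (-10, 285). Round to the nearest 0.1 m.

Three-point gradient (reference MW-1): Δ to MW-2 = (-20, -70, +0.1), Δ to MW-3 = (-85, 35, +0.3).
∂h/∂x = -0.003684, ∂h/∂y = -0.0003759 (det = -6650).
h(-10, 285) = 83.2 + (-0.003684)·(-180) + (-0.0003759)·(155) = 83.2 +0.663 -0.058 = 83.805 m.

83.8 m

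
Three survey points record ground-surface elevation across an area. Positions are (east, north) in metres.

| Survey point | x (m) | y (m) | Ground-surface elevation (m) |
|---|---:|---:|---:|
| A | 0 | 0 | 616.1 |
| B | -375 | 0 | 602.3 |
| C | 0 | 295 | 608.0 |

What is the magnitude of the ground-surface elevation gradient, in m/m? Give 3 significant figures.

∂z/∂x = (602.3 − 616.1) / (-375 − 0) = +0.03680
∂z/∂y = (608.0 − 616.1) / (295 − 0) = -0.02746
|∇f| = √(0.03680² + -0.02746²) = 0.04592 m/m

0.0459 m/m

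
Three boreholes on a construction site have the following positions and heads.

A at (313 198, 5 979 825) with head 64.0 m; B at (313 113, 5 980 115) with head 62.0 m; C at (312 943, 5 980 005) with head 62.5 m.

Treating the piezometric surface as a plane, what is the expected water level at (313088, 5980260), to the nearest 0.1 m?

Three-point gradient (reference A): Δ to B = (-85, 290, -2.0), Δ to C = (-255, 180, -1.5).
∂h/∂x = +0.001279, ∂h/∂y = -0.006522 (det = 58650).
h(313088, 5980260) = 64.0 + (+0.001279)·(-110) + (-0.006522)·(435) = 64.0 -0.141 -2.837 = 61.022 m.

61.0 m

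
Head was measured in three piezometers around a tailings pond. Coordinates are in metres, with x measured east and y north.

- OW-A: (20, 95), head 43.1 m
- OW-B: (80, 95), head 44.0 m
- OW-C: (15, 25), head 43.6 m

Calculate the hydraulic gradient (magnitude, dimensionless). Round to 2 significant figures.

Taking OW-A as reference: OW-B−OW-A = (60, 0, +0.9); OW-C−OW-A = (-5, -70, +0.5).
Determinant of the coordinate differences = 60·(-70) − (-5)·0 = -4200.
∂h/∂x = [(+0.9)·(-70) − (+0.5)·0] / -4200 = +0.01500
∂h/∂y = [60·(+0.5) − (-5)·(+0.9)] / -4200 = -0.008214
|∇h| = √(0.01500² + -0.008214²) = 0.0171

0.017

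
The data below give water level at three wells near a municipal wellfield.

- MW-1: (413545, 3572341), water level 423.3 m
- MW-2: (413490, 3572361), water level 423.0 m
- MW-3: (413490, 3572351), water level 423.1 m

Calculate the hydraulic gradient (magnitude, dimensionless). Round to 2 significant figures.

0.010

With h = a·x + b·y + c and MW-1 as origin, the differences give:
  (-55)·a + 20·b = -0.3
  (-55)·a + 10·b = -0.2
Eliminate b (×10 and ×20, subtract): 550·a = 1.00 → a = ∂h/∂x = +0.001818
Back-substitute: b = ∂h/∂y = -0.01000.
|∇h| = √(0.001818² + -0.01000²) = 0.01016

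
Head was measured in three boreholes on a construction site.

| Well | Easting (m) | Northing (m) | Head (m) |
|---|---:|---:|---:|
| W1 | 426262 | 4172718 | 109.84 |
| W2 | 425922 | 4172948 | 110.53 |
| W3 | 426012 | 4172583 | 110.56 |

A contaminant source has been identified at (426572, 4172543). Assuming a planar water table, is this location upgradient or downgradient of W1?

With h = a·x + b·y + c and W1 as origin, the differences give:
  (-340)·a + 230·b = +0.69
  (-250)·a + (-135)·b = +0.72
Eliminate b (×(-135) and ×230, subtract): 103400·a = -258.750 → a = ∂h/∂x = -0.002502
Back-substitute: b = ∂h/∂y = -0.0006992.
Head at (426572, 4172543) = 109.84 + (-0.002502)·(310) + (-0.0006992)·(-175) = 109.19 m.
That is lower than the 109.84 m at W1, so the point is downgradient.

downgradient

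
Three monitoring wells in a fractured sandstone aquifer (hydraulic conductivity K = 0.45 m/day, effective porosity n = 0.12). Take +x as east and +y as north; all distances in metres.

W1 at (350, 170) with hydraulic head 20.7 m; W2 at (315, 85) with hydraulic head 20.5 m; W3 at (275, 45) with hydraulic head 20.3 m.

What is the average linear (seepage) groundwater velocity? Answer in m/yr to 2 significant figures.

6.2 m/yr

Taking W1 as reference: W2−W1 = (-35, -85, -0.2); W3−W1 = (-75, -125, -0.4).
Determinant of the coordinate differences = (-35)·(-125) − (-75)·(-85) = -2000.
∂h/∂x = [(-0.2)·(-125) − (-0.4)·(-85)] / -2000 = +0.004500
∂h/∂y = [(-35)·(-0.4) − (-75)·(-0.2)] / -2000 = +0.0005000
|∇h| = √(0.004500² + 0.0005000²) = 0.004528
Seepage velocity v = K·i/n = 0.45 × 0.004528 / 0.12 = 0.01698 m/day = 6.202 m/yr.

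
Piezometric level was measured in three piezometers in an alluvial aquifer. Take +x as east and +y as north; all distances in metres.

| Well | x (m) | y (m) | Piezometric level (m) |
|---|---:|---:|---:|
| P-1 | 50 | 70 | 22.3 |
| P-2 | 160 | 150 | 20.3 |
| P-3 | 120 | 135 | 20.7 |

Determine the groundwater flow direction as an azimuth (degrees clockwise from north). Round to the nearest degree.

Differences from P-1: to P-2 (Δx, Δy, Δh) = (110, 80, -2.0); to P-3 = (70, 65, -1.6).
Determinant of the coordinate differences = 110·65 − 70·80 = 1550.
∂h/∂x = [(-2.0)·65 − (-1.6)·80] / 1550 = -0.001290
∂h/∂y = [110·(-1.6) − 70·(-2.0)] / 1550 = -0.02323
Flow direction (−∇h) has components (+0.001290 E, +0.02323 N).
Azimuth = atan2(E, N) = atan2(+0.001290, +0.02323) = 3.2° ≈ 003°.

003°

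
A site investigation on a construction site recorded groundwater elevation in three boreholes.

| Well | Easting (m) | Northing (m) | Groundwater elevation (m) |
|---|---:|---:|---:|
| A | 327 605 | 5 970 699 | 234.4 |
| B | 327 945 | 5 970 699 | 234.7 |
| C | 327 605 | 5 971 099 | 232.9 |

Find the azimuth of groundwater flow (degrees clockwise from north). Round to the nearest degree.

∂h/∂x = (234.7 − 234.4) / (327945 − 327605) = +0.0008824
∂h/∂y = (232.9 − 234.4) / (5971099 − 5970699) = -0.003750
Flow direction (−∇h) has components (-0.0008824 E, +0.003750 N).
Azimuth = atan2(E, N) = atan2(-0.0008824, +0.003750) = 346.8° ≈ 347°.

347°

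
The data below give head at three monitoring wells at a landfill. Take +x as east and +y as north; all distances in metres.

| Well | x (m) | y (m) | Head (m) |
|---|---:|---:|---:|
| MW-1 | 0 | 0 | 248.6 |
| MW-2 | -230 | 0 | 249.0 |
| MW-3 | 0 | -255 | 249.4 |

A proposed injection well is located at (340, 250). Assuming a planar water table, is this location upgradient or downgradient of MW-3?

downgradient

∂h/∂x = (249.0 − 248.6) / (-230 − 0) = -0.001739
∂h/∂y = (249.4 − 248.6) / (-255 − 0) = -0.003137
Head at (340, 250) = 248.6 + (-0.001739)·(340) + (-0.003137)·(250) = 247.22 m.
That is lower than the 249.4 m at MW-3, so the point is downgradient.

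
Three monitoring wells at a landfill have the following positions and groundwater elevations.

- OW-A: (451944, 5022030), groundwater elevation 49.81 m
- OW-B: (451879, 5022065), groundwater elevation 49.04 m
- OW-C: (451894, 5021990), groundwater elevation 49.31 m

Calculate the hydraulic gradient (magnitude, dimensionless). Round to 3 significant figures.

With h = a·x + b·y + c and OW-A as origin, the differences give:
  (-65)·a + 35·b = -0.77
  (-50)·a + (-40)·b = -0.50
Eliminate b (×(-40) and ×35, subtract): 4350·a = 48.300 → a = ∂h/∂x = +0.01110
Back-substitute: b = ∂h/∂y = -0.001379.
|∇h| = √(0.01110² + -0.001379²) = 0.01119

0.0112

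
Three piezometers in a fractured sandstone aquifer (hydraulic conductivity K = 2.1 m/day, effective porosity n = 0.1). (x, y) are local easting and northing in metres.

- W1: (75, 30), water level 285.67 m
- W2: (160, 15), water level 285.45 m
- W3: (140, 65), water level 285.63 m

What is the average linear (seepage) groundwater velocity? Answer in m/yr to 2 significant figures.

27 m/yr

Three-point gradient (reference W1): Δ to W2 = (85, -15, -0.22), Δ to W3 = (65, 35, -0.04).
∂h/∂x = -0.002101, ∂h/∂y = +0.002759 (det = 3950).
|∇h| = √(-0.002101² + 0.002759²) = 0.003468
Seepage velocity v = K·i/n = 2.1 × 0.003468 / 0.1 = 0.07283 m/day = 26.6 m/yr.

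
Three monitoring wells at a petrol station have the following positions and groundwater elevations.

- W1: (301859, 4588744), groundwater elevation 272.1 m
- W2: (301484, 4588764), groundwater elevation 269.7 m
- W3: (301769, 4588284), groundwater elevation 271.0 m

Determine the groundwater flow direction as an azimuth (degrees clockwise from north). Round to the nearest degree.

260°

With h = a·x + b·y + c and W1 as origin, the differences give:
  (-375)·a + 20·b = -2.4
  (-90)·a + (-460)·b = -1.1
Eliminate b (×(-460) and ×20, subtract): 174300·a = 1126.00 → a = ∂h/∂x = +0.006460
Back-substitute: b = ∂h/∂y = +0.001127.
Flow direction (−∇h) has components (-0.006460 E, -0.001127 N).
Azimuth = atan2(E, N) = atan2(-0.006460, -0.001127) = 260.1° ≈ 260°.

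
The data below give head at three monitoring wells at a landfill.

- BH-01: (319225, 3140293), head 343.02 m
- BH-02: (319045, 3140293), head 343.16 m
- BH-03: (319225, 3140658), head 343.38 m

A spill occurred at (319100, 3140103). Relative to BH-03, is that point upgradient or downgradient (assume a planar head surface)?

∂h/∂x = (343.16 − 343.02) / (319045 − 319225) = -0.0007778
∂h/∂y = (343.38 − 343.02) / (3140658 − 3140293) = +0.0009863
Head at (319100, 3140103) = 343.02 + (-0.0007778)·(-125) + (+0.0009863)·(-190) = 342.93 m.
That is lower than the 343.38 m at BH-03, so the point is downgradient.

downgradient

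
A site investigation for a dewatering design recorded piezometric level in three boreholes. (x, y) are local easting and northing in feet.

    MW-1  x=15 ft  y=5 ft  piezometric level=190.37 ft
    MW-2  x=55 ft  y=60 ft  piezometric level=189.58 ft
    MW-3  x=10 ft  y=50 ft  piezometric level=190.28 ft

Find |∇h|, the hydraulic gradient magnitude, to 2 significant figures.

0.015

With h = a·x + b·y + c and MW-1 as origin, the differences give:
  40·a + 55·b = -0.79
  (-5)·a + 45·b = -0.09
Eliminate b (×45 and ×55, subtract): 2075·a = -30.600 → a = ∂h/∂x = -0.01475
Back-substitute: b = ∂h/∂y = -0.003639.
|∇h| = √(-0.01475² + -0.003639²) = 0.01519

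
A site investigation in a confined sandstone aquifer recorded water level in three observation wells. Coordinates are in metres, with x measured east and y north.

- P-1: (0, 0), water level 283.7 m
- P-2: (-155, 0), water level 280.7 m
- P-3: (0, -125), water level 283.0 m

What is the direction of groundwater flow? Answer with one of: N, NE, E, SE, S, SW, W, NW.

W

∂h/∂x = (280.7 − 283.7) / (-155 − 0) = +0.01935
∂h/∂y = (283.0 − 283.7) / (-125 − 0) = +0.005600
Flow = −∇h = (-0.01935 east, -0.005600 north), which points west.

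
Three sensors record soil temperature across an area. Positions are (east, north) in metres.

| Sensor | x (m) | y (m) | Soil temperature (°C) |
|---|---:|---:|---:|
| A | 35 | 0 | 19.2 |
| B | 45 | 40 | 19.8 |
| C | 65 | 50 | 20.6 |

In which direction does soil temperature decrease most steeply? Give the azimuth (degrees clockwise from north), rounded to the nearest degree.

261°

Three-point gradient (reference A): Δ to B = (10, 40, +0.6), Δ to C = (30, 50, +1.4).
∂T/∂x = +0.03714, ∂T/∂y = +0.005714 (det = -700).
Steepest decrease is along −∇f: components (-0.03714 E, -0.005714 N).
Azimuth = atan2(-0.03714, -0.005714) = 261.3° ≈ 261°.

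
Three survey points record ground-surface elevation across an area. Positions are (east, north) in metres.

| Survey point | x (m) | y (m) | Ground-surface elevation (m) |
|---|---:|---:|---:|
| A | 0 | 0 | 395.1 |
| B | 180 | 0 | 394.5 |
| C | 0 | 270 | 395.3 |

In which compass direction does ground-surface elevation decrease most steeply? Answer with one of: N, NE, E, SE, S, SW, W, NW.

∂z/∂x = (394.5 − 395.1) / (180 − 0) = -0.003333
∂z/∂y = (395.3 − 395.1) / (270 − 0) = +0.0007407
Steepest decrease is along −∇f = (+0.003333 E, -0.0007407 N) → east.

E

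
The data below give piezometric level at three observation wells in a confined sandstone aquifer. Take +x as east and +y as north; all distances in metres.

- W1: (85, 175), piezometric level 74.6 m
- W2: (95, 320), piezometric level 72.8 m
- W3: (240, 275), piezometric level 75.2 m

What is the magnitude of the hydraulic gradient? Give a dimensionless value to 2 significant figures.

Three-point gradient (reference W1): Δ to W2 = (10, 145, -1.8), Δ to W3 = (155, 100, +0.6).
∂h/∂x = +0.01243, ∂h/∂y = -0.01327 (det = -21475).
|∇h| = √(0.01243² + -0.01327²) = 0.01818

0.018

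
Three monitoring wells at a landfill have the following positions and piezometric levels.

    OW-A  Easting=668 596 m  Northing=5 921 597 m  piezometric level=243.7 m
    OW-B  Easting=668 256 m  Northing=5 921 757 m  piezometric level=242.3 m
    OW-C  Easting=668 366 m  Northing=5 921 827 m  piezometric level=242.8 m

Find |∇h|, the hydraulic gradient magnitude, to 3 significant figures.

Three-point gradient (reference OW-A): Δ to OW-B = (-340, 160, -1.4), Δ to OW-C = (-230, 230, -0.9).
∂h/∂x = +0.004300, ∂h/∂y = +0.0003865 (det = -41400).
|∇h| = √(0.004300² + 0.0003865²) = 0.004317

0.00432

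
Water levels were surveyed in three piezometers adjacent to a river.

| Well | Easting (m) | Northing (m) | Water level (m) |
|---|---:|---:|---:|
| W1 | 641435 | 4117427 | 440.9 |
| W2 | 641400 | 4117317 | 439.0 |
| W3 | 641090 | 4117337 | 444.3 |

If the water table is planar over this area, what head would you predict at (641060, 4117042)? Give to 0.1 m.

Differences from W1: to W2 (Δx, Δy, Δh) = (-35, -110, -1.9); to W3 = (-345, -90, +3.4).
Solve a·Δx + b·Δy = Δh: det = (-35)·(-90) − (-345)·(-110) = -34800.
∂h/∂x = [(-1.9)·(-90) − (+3.4)·(-110)] / -34800 = -0.01566
∂h/∂y = [(-35)·(+3.4) − (-345)·(-1.9)] / -34800 = +0.02226
h(641060, 4117042) = 440.9 + (-0.01566)·(-375) + (+0.02226)·(-385) = 440.9 +5.873 -8.568 = 438.204 m.

438.2 m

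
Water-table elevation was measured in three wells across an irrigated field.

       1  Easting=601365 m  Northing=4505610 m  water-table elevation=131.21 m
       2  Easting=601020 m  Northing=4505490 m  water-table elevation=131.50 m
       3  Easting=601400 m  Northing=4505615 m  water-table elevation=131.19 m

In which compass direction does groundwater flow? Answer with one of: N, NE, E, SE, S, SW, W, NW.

With h = a·x + b·y + c and 1 as origin, the differences give:
  (-345)·a + (-120)·b = +0.29
  35·a + 5·b = -0.02
Eliminate b (×5 and ×(-120), subtract): 2475·a = -0.950 → a = ∂h/∂x = -0.0003838
Back-substitute: b = ∂h/∂y = -0.001313.
Flow = −∇h = (+0.0003838 east, +0.001313 north), which points north.

N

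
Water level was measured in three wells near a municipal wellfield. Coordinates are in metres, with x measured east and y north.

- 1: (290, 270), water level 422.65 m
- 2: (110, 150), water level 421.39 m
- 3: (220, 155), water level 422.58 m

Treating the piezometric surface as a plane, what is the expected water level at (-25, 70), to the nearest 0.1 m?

With h = a·x + b·y + c and 1 as origin, the differences give:
  (-180)·a + (-120)·b = -1.26
  (-70)·a + (-115)·b = -0.07
Eliminate b (×(-115) and ×(-120), subtract): 12300·a = 136.500 → a = ∂h/∂x = +0.01110
Back-substitute: b = ∂h/∂y = -0.006146.
h(-25, 70) = 422.65 + (+0.01110)·(-315) + (-0.006146)·(-200) = 422.65 -3.496 +1.229 = 420.384 m.

420.4 m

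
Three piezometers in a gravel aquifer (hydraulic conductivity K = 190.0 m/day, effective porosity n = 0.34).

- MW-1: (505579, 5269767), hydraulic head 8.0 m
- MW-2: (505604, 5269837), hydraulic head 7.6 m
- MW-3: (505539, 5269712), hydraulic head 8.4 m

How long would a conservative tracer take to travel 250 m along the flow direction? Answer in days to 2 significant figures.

75 days

With h = a·x + b·y + c and MW-1 as origin, the differences give:
  25·a + 70·b = -0.4
  (-40)·a + (-55)·b = +0.4
Eliminate b (×(-55) and ×70, subtract): 1425·a = -6.00 → a = ∂h/∂x = -0.004211
Back-substitute: b = ∂h/∂y = -0.004211.
|∇h| = √(-0.004211² + -0.004211²) = 0.005955
Seepage velocity v = K·i/n = 190.0 × 0.005955 / 0.34 = 3.328 m/day.
t = 250 / 3.328 = 75.12 days.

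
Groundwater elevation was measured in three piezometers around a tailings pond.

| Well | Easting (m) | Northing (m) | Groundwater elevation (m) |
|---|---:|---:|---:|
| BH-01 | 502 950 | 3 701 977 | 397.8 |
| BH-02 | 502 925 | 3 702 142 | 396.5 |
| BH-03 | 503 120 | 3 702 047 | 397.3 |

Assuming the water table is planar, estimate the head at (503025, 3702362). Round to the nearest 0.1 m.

With h = a·x + b·y + c and BH-01 as origin, the differences give:
  (-25)·a + 165·b = -1.3
  170·a + 70·b = -0.5
Eliminate b (×70 and ×165, subtract): -29800·a = -8.50 → a = ∂h/∂x = +0.0002852
Back-substitute: b = ∂h/∂y = -0.007836.
h(503025, 3702362) = 397.8 + (+0.0002852)·(75) + (-0.007836)·(385) = 397.8 +0.021 -3.017 = 394.805 m.

394.8 m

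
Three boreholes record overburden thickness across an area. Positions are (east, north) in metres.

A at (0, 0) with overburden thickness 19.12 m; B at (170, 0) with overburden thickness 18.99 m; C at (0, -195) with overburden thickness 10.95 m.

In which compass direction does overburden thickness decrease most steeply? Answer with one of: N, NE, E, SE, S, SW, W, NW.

∂d/∂x = (18.99 − 19.12) / (170 − 0) = -0.0007647
∂d/∂y = (10.95 − 19.12) / (-195 − 0) = +0.04190
Steepest decrease is along −∇f = (+0.0007647 E, -0.04190 N) → south.

S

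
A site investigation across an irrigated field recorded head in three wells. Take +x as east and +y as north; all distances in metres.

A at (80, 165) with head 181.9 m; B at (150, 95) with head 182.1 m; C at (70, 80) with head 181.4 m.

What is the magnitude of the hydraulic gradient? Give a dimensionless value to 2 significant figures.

0.0093

Differences from A: to B (Δx, Δy, Δh) = (70, -70, +0.2); to C = (-10, -85, -0.5).
Solve a·Δx + b·Δy = Δh: det = 70·(-85) − (-10)·(-70) = -6650.
∂h/∂x = [(+0.2)·(-85) − (-0.5)·(-70)] / -6650 = +0.007820
∂h/∂y = [70·(-0.5) − (-10)·(+0.2)] / -6650 = +0.004962
|∇h| = √(0.007820² + 0.004962²) = 0.009261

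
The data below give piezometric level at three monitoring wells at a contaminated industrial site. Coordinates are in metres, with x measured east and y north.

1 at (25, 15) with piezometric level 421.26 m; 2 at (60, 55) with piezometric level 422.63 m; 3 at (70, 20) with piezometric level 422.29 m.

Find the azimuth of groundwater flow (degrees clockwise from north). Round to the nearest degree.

Taking 1 as reference: 2−1 = (35, 40, +1.37); 3−1 = (45, 5, +1.03).
Solve a·Δx + b·Δy = Δh: det = 35·5 − 45·40 = -1625.
∂h/∂x = [(+1.37)·5 − (+1.03)·40] / -1625 = +0.02114
∂h/∂y = [35·(+1.03) − 45·(+1.37)] / -1625 = +0.01575
Flow direction (−∇h) has components (-0.02114 E, -0.01575 N).
Azimuth = atan2(E, N) = atan2(-0.02114, -0.01575) = 233.3° ≈ 233°.

233°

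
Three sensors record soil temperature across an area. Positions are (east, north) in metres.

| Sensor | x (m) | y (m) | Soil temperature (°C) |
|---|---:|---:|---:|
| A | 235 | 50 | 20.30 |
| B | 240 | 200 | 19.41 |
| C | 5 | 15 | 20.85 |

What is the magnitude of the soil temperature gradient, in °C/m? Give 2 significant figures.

0.0061 °C/m

Differences from A: to B (Δx, Δy, Δh) = (5, 150, -0.89); to C = (-230, -35, +0.55).
Determinant of the coordinate differences = 5·(-35) − (-230)·150 = 34325.
∂T/∂x = [(-0.89)·(-35) − (+0.55)·150] / 34325 = -0.001496
∂T/∂y = [5·(+0.55) − (-230)·(-0.89)] / 34325 = -0.005883
|∇f| = √(-0.001496² + -0.005883²) = 0.00607 °C/m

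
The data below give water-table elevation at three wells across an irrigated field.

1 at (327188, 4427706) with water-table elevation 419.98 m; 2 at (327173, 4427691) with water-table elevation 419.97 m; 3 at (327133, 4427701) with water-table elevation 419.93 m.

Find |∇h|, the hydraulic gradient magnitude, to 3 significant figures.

Three-point gradient (reference 1): Δ to 2 = (-15, -15, -0.01), Δ to 3 = (-55, -5, -0.05).
∂h/∂x = +0.0009333, ∂h/∂y = -0.0002667 (det = -750).
|∇h| = √(0.0009333² + -0.0002667²) = 0.0009707

0.000971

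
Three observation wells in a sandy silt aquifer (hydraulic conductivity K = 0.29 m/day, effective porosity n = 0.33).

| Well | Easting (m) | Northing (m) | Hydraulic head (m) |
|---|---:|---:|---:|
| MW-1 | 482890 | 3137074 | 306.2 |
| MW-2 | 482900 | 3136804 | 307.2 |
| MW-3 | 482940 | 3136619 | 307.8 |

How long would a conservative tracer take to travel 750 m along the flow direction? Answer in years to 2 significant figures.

510 years

Differences from MW-1: to MW-2 (Δx, Δy, Δh) = (10, -270, +1.0); to MW-3 = (50, -455, +1.6).
Solve a·Δx + b·Δy = Δh: det = 10·(-455) − 50·(-270) = 8950.
∂h/∂x = [(+1.0)·(-455) − (+1.6)·(-270)] / 8950 = -0.002570
∂h/∂y = [10·(+1.6) − 50·(+1.0)] / 8950 = -0.003799
|∇h| = √(-0.002570² + -0.003799²) = 0.004587
Seepage velocity v = K·i/n = 0.29 × 0.004587 / 0.33 = 0.004031 m/day.
t = 750 / 0.004031 = 1.861e+05 days = 510 years.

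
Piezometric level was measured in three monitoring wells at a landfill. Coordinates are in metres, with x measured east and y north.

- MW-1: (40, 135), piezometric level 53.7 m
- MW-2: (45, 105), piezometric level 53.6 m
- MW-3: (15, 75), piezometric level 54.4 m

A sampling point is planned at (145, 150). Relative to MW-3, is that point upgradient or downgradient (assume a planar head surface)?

With h = a·x + b·y + c and MW-1 as origin, the differences give:
  5·a + (-30)·b = -0.1
  (-25)·a + (-60)·b = +0.7
Eliminate b (×(-60) and ×(-30), subtract): -1050·a = 27.00 → a = ∂h/∂x = -0.02571
Back-substitute: b = ∂h/∂y = -0.0009524.
Head at (145, 150) = 53.7 + (-0.02571)·(105) + (-0.0009524)·(15) = 50.99 m.
That is lower than the 54.4 m at MW-3, so the point is downgradient.

downgradient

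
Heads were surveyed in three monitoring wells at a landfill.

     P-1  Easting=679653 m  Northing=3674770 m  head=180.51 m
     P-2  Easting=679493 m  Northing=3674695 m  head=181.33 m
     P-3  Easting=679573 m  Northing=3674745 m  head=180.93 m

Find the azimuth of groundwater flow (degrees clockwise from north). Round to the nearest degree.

098°

Differences from P-1: to P-2 (Δx, Δy, Δh) = (-160, -75, +0.82); to P-3 = (-80, -25, +0.42).
Solve a·Δx + b·Δy = Δh: det = (-160)·(-25) − (-80)·(-75) = -2000.
∂h/∂x = [(+0.82)·(-25) − (+0.42)·(-75)] / -2000 = -0.005500
∂h/∂y = [(-160)·(+0.42) − (-80)·(+0.82)] / -2000 = +0.0008000
Flow direction (−∇h) has components (+0.005500 E, -0.0008000 N).
Azimuth = atan2(E, N) = atan2(+0.005500, -0.0008000) = 98.3° ≈ 098°.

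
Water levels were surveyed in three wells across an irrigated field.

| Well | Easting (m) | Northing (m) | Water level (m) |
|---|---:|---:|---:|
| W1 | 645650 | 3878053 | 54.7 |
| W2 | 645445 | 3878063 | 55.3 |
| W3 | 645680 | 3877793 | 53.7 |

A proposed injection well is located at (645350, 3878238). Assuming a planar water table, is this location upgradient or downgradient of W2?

Taking W1 as reference: W2−W1 = (-205, 10, +0.6); W3−W1 = (30, -260, -1.0).
Determinant of the coordinate differences = (-205)·(-260) − 30·10 = 53000.
∂h/∂x = [(+0.6)·(-260) − (-1.0)·10] / 53000 = -0.002755
∂h/∂y = [(-205)·(-1.0) − 30·(+0.6)] / 53000 = +0.003528
Head at (645350, 3878238) = 54.7 + (-0.002755)·(-300) + (+0.003528)·(185) = 56.18 m.
That is higher than the 55.3 m at W2, so the point is upgradient.

upgradient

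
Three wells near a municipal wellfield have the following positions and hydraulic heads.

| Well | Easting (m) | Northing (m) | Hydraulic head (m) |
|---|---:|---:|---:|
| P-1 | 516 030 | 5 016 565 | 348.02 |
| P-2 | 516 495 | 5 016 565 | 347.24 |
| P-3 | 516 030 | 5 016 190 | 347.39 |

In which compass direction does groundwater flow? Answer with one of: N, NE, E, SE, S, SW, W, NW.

SE

∂h/∂x = (347.24 − 348.02) / (516495 − 516030) = -0.001677
∂h/∂y = (347.39 − 348.02) / (5016190 − 5016565) = +0.001680
Flow = −∇h = (+0.001677 east, -0.001680 north), which points southeast.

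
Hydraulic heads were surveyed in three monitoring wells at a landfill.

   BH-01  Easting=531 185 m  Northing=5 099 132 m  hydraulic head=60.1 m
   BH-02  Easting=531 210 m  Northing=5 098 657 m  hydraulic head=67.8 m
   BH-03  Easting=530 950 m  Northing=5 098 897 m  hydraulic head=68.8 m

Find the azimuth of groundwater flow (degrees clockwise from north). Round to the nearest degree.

049°

Three-point gradient (reference BH-01): Δ to BH-02 = (25, -475, +7.7), Δ to BH-03 = (-235, -235, +8.7).
∂h/∂x = -0.01977, ∂h/∂y = -0.01725 (det = -117500).
Flow direction (−∇h) has components (+0.01977 E, +0.01725 N).
Azimuth = atan2(E, N) = atan2(+0.01977, +0.01725) = 48.9° ≈ 049°.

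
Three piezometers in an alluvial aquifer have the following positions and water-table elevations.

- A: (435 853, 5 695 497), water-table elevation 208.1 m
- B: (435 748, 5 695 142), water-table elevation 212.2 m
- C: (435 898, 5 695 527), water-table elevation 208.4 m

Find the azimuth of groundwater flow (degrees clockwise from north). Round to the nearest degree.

313°

Three-point gradient (reference A): Δ to B = (-105, -355, +4.1), Δ to C = (45, 30, +0.3).
∂h/∂x = +0.01789, ∂h/∂y = -0.01684 (det = 12825).
Flow direction (−∇h) has components (-0.01789 E, +0.01684 N).
Azimuth = atan2(E, N) = atan2(-0.01789, +0.01684) = 313.3° ≈ 313°.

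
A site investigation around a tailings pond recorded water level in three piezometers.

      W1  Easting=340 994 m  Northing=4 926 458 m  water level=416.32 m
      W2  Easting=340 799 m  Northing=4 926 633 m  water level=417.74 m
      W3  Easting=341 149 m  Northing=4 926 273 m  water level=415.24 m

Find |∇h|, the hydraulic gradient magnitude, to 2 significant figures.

Differences from W1: to W2 (Δx, Δy, Δh) = (-195, 175, +1.42); to W3 = (155, -185, -1.08).
Determinant of the coordinate differences = (-195)·(-185) − 155·175 = 8950.
∂h/∂x = [(+1.42)·(-185) − (-1.08)·175] / 8950 = -0.008235
∂h/∂y = [(-195)·(-1.08) − 155·(+1.42)] / 8950 = -0.001061
|∇h| = √(-0.008235² + -0.001061²) = 0.008303

0.0083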